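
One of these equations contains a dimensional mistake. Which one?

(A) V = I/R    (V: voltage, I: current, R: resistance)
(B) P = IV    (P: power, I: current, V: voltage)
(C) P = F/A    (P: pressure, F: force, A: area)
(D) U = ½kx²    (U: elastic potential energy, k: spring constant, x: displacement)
(A) V = I/R

The equation (A) V = I/R is dimensionally incorrect.

LHS (V): [I^-1 L^2 M T^-3]
RHS (I/R): [I^3 L^-2 M^-1 T^3] ✗

The dimensions do not match. The other three equations balance.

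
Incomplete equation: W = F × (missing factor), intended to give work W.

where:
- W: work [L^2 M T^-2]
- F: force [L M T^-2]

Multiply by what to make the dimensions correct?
d (distance), dimensions [L]

W has dimensions [L^2 M T^-2] and F has dimensions [L M T^-2].
The missing factor must have dimensions [L^2 M T^-2] / [L M T^-2] = [L], i.e. distance (d).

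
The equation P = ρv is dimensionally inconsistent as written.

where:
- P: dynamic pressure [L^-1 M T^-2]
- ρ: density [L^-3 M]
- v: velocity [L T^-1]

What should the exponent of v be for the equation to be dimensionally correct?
The exponent of v should be 2: P = ρv^2

The LHS P has dimensions [L^-1 M T^-2]; v has dimensions [L T^-1].
As written, the RHS ρv (exponent 1 on v) has dimensions [L^-2 M T^-1], which does not match.
With exponent 2, the RHS ρv^2 has dimensions [L^-1 M T^-2], matching the LHS.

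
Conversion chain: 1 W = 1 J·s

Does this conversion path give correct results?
The chain is incorrect (it contains an error).

Incorrect: Watt is J/s, not J·s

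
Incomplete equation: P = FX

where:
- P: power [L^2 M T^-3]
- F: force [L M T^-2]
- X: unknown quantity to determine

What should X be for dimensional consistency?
X = v (velocity), dimensions [L T^-1]

P has dimensions [L^2 M T^-3]; the rest of the RHS (F) has dimensions [L M T^-2].
So X must have dimensions [L T^-1] — X = v (velocity).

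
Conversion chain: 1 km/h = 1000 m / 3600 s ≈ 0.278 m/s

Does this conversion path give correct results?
The chain is correct (no errors).

Correct: 1 km = 1000 m, 1 h = 3600 s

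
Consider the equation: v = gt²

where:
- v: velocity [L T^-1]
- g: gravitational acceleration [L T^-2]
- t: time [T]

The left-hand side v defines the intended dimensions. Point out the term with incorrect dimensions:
The right-hand side term gt²

v has dimensions [L T^-1], but gt² has dimensions [L], so the term gt² is dimensionally wrong for v.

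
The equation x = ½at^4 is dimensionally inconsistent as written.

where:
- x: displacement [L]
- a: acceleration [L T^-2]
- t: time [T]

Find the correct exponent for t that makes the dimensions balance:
The exponent of t should be 2: x = ½at^2

The LHS x has dimensions [L]; t has dimensions [T].
As written, the RHS ½at^4 (exponent 4 on t) has dimensions [L T^2], which does not match.
With exponent 2, the RHS ½at^2 has dimensions [L], matching the LHS.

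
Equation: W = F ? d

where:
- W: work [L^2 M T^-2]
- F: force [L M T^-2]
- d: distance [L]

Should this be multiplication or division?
multiplication (×): W = F × d

W [L^2 M T^-2]; F [L M T^-2]; d [L].
F × d → [L^2 M T^-2] ✓
F ÷ d → [M T^-2] ✗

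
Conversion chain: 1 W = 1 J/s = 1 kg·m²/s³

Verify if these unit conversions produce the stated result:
The chain is correct (no errors).

Correct: Watt is Joule per second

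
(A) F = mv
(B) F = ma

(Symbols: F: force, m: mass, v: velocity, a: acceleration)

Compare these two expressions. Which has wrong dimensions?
(A)

(A) F = mv: LHS [L M T^-2], RHS [L M T^-1] ✗
(B) F = ma: LHS [L M T^-2], RHS [L M T^-2] ✓

Expression (A) F = mv is dimensionally incorrect.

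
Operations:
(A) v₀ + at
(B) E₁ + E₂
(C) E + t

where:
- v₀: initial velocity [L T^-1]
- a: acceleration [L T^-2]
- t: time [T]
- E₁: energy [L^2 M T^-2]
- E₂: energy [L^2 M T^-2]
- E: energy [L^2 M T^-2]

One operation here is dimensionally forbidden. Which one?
(C) E + t

(A) v₀ + at: v₀ [L T^-1] and at [L T^-1] — same dimensions ✓
(B) E₁ + E₂: E₁ [L^2 M T^-2] and E₂ [L^2 M T^-2] — same dimensions ✓
(C) E + t: E [L^2 M T^-2] and t [T] — different dimensions cannot be added/subtracted ✗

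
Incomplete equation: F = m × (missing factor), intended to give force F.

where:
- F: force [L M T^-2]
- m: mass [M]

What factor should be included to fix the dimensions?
a (acceleration), dimensions [L T^-2]

F has dimensions [L M T^-2] and m has dimensions [M].
The missing factor must have dimensions [L M T^-2] / [M] = [L T^-2], i.e. acceleration (a).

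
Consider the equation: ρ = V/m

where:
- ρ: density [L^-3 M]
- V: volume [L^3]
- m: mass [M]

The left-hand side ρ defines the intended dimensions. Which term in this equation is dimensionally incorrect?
The right-hand side term V/m

ρ has dimensions [L^-3 M], but V/m has dimensions [L^3 M^-1], so the term V/m is dimensionally wrong for ρ.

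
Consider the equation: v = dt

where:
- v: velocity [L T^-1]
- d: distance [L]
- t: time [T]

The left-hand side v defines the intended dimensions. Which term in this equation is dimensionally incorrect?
The right-hand side term dt

v has dimensions [L T^-1], but dt has dimensions [L T], so the term dt is dimensionally wrong for v.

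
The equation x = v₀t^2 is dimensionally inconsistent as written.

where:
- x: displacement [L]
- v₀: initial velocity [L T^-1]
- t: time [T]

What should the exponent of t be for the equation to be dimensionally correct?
The exponent of t should be 1: x = v₀t

The LHS x has dimensions [L]; t has dimensions [T].
As written, the RHS v₀t^2 (exponent 2 on t) has dimensions [L T], which does not match.
With exponent 1, the RHS v₀t has dimensions [L], matching the LHS.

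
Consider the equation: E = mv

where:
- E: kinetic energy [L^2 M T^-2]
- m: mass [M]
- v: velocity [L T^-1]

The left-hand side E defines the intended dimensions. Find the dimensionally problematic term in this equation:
The right-hand side term mv

E has dimensions [L^2 M T^-2], but mv has dimensions [L M T^-1], so the term mv is dimensionally wrong for E.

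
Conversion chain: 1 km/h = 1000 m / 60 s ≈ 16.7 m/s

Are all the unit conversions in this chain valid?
The chain is incorrect (it contains an error).

Incorrect: 1 h = 3600 s, not 60 s (1 km/h ≈ 0.278 m/s)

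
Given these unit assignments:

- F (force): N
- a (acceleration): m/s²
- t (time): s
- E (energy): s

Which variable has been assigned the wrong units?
E

The variable E (energy) should have units J, not s.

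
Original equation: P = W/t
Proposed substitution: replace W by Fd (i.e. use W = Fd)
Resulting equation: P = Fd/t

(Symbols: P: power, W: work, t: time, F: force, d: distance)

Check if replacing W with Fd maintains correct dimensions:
Yes

[W] = [L^2 M T^-2] and [Fd] = [L^2 M T^-2]. These match, so the substitution replaces a quantity by one of the same dimensions and the result P = Fd/t has LHS [L^2 M T^-3] vs RHS [L^2 M T^-3] — still consistent.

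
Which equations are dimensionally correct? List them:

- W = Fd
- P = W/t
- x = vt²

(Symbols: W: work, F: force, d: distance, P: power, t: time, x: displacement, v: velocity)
Dimensionally correct: W = Fd, P = W/t
Dimensionally incorrect: x = vt²
Ordered (correct first, then incorrect): W = Fd, P = W/t, x = vt²

- W = Fd: LHS [L^2 M T^-2], RHS [L^2 M T^-2] → correct ✓
- P = W/t: LHS [L^2 M T^-3], RHS [L^2 M T^-3] → correct ✓
- x = vt²: LHS [L], RHS [L T] → incorrect ✗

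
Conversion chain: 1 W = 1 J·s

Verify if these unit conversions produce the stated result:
The chain is incorrect (it contains an error).

Incorrect: Watt is J/s, not J·s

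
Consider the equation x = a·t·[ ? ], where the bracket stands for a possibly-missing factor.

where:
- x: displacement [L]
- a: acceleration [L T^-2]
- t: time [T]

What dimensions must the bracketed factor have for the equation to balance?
[T] — time (e.g. t)

x has dimensions [L]; a·t has dimensions [L T^-1].
The bracketed factor must supply [L] / [L T^-1] = [T].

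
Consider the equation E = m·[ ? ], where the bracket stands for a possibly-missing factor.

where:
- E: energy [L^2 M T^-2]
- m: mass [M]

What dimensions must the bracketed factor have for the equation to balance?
[L^2 T^-2] — velocity squared (e.g. v²)

E has dimensions [L^2 M T^-2]; m has dimensions [M].
The bracketed factor must supply [L^2 M T^-2] / [M] = [L^2 T^-2].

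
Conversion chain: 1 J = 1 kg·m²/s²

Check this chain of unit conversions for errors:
The chain is correct (no errors).

Correct: Joule is defined as kg·m²/s²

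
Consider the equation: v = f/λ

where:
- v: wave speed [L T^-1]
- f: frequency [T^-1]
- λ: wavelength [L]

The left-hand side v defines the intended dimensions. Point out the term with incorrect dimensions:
The right-hand side term f/λ

v has dimensions [L T^-1], but f/λ has dimensions [L^-1 T^-1], so the term f/λ is dimensionally wrong for v.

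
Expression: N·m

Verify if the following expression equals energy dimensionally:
Yes

The expression N·m has dimensions [L^2 M T^-2], which is exactly energy [L^2 M T^-2].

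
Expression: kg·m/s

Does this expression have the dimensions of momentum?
Yes

The expression kg·m/s has dimensions [L M T^-1], which is exactly momentum [L M T^-1].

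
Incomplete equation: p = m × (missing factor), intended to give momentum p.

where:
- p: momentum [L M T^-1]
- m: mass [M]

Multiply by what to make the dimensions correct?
v (velocity), dimensions [L T^-1]

p has dimensions [L M T^-1] and m has dimensions [M].
The missing factor must have dimensions [L M T^-1] / [M] = [L T^-1], i.e. velocity (v).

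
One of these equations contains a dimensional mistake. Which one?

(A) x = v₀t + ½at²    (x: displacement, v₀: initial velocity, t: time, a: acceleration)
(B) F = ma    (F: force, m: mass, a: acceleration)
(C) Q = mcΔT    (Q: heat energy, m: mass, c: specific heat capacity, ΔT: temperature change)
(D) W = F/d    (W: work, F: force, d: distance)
(D) W = F/d

The equation (D) W = F/d is dimensionally incorrect.

LHS (W): [L^2 M T^-2]
RHS (F/d): [M T^-2] ✗

The dimensions do not match. The other three equations balance.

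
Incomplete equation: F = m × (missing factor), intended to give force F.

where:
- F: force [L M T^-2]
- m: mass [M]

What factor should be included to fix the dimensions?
a (acceleration), dimensions [L T^-2]

F has dimensions [L M T^-2] and m has dimensions [M].
The missing factor must have dimensions [L M T^-2] / [M] = [L T^-2], i.e. acceleration (a).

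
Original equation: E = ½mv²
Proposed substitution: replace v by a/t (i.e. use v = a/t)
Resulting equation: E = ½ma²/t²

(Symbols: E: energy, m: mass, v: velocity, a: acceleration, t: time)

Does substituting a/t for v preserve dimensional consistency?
No

[v] = [L T^-1] and [a/t] = [L T^-3]. These differ, so the substitution replaces a quantity by one of different dimensions and the result E = ½ma²/t² has LHS [L^2 M T^-2] vs RHS [L^2 M T^-6] — inconsistent.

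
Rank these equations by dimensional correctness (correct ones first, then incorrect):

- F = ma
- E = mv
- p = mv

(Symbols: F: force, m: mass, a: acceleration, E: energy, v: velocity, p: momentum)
Dimensionally correct: F = ma, p = mv
Dimensionally incorrect: E = mv
Ordered (correct first, then incorrect): F = ma, p = mv, E = mv

- F = ma: LHS [L M T^-2], RHS [L M T^-2] → correct ✓
- E = mv: LHS [L^2 M T^-2], RHS [L M T^-1] → incorrect ✗
- p = mv: LHS [L M T^-1], RHS [L M T^-1] → correct ✓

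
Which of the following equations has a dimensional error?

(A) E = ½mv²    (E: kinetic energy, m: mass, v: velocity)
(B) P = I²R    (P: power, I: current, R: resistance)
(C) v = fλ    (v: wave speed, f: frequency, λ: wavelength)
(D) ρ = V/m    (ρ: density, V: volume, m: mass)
(D) ρ = V/m

The equation (D) ρ = V/m is dimensionally incorrect.

LHS (ρ): [L^-3 M]
RHS (V/m): [L^3 M^-1] ✗

The dimensions do not match. The other three equations balance.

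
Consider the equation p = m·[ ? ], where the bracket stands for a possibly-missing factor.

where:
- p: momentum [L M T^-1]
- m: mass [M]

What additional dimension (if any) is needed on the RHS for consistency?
[L T^-1] — velocity (e.g. v)

p has dimensions [L M T^-1]; m has dimensions [M].
The bracketed factor must supply [L M T^-1] / [M] = [L T^-1].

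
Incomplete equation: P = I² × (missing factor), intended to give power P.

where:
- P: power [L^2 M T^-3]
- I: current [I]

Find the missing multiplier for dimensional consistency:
R (resistance), dimensions [I^-2 L^2 M T^-3]

P has dimensions [L^2 M T^-3] and I² has dimensions [I^2].
The missing factor must have dimensions [L^2 M T^-3] / [I^2] = [I^-2 L^2 M T^-3], i.e. resistance (R).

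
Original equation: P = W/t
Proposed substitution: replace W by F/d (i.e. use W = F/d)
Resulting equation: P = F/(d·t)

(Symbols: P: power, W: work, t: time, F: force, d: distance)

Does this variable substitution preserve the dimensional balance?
No

[W] = [L^2 M T^-2] and [F/d] = [M T^-2]. These differ, so the substitution replaces a quantity by one of different dimensions and the result P = F/(d·t) has LHS [L^2 M T^-3] vs RHS [M T^-3] — inconsistent.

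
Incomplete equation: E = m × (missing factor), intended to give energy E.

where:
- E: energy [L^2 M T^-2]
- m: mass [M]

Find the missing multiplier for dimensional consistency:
v² (velocity squared), dimensions [L^2 T^-2]

E has dimensions [L^2 M T^-2] and m has dimensions [M].
The missing factor must have dimensions [L^2 M T^-2] / [M] = [L^2 T^-2], i.e. velocity squared (v²).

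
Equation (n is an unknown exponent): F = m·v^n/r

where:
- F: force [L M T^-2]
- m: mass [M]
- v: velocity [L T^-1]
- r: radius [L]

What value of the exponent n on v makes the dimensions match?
n = 2

F has dimensions [L M T^-2]; v has dimensions [L T^-1].
The rest of the RHS has dimensions [L^-1 M], so v^n must supply [L^2 T^-2].
With n = 2: m·v^2/r has dimensions [L M T^-2], matching the LHS ✓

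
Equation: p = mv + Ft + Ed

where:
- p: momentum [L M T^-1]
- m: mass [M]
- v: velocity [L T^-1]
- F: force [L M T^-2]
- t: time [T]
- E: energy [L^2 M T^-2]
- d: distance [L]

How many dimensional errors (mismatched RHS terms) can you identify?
1

LHS p: [L M T^-1]
- mv: [L M T^-1] ✓
- Ft: [L M T^-1] ✓
- Ed: [L^3 M T^-2] ✗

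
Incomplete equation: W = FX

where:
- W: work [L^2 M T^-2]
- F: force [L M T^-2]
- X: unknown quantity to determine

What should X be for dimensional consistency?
X = d (distance), dimensions [L]

W has dimensions [L^2 M T^-2]; the rest of the RHS (F) has dimensions [L M T^-2].
So X must have dimensions [L] — X = d (distance).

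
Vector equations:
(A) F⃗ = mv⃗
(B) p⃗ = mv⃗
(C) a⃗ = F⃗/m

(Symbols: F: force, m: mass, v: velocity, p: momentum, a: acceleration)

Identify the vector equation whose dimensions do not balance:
(A) F⃗ = mv⃗

(A) F⃗ = mv⃗: LHS [L M T^-2], RHS [L M T^-1] ✗ — mass times velocity is momentum, not force; should be ma⃗
(B) p⃗ = mv⃗: LHS [L M T^-1], RHS [L M T^-1] ✓ — mass (scalar) times velocity (vector)
(C) a⃗ = F⃗/m: LHS [L T^-2], RHS [L T^-2] ✓ — force (vector) divided by mass (scalar)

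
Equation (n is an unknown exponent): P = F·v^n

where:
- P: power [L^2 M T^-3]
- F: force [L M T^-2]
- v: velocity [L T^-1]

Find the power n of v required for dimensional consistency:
n = 1

P has dimensions [L^2 M T^-3]; v has dimensions [L T^-1].
The rest of the RHS has dimensions [L M T^-2], so v^n must supply [L T^-1].
With n = 1: F·v^1 has dimensions [L^2 M T^-3], matching the LHS ✓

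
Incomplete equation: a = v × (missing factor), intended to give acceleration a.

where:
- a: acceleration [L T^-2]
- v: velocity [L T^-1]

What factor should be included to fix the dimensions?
1/t (inverse time), dimensions [T^-1]

a has dimensions [L T^-2] and v has dimensions [L T^-1].
The missing factor must have dimensions [L T^-2] / [L T^-1] = [T^-1], i.e. inverse time (1/t).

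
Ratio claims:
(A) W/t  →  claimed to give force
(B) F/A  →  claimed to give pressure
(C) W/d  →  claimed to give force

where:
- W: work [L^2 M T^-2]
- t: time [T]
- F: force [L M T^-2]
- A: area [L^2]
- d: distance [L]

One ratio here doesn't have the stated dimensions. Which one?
(A) W/t does not give force

(A) W/t: [L^2 M T^-3] ≠ force [L M T^-2] ✗
(B) F/A: [L^-1 M T^-2] = pressure [L^-1 M T^-2] ✓
(C) W/d: [L M T^-2] = force [L M T^-2] ✓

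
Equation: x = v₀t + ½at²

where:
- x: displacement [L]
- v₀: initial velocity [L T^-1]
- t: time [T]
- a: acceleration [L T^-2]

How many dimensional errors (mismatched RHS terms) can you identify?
0

LHS x: [L]
- v₀t: [L] ✓
- ½at²: [L] ✓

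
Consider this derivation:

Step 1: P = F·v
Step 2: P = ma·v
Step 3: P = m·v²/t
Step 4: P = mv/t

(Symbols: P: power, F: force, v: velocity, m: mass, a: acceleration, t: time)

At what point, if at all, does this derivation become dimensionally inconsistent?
Step 4

Step 1: P = F·v → LHS [L^2 M T^-3], RHS [L^2 M T^-3] ✓
Step 2: P = ma·v → LHS [L^2 M T^-3], RHS [L^2 M T^-3] ✓
Step 3: P = m·v²/t → LHS [L^2 M T^-3], RHS [L^2 M T^-3] ✓
Step 4: P = mv/t → LHS [L^2 M T^-3], RHS [L M T^-2] ✗

The first dimensional inconsistency appears in step 4: P = mv/t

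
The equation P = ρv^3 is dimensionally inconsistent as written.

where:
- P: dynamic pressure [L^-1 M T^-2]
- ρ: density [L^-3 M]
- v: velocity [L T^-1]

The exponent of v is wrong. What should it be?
The exponent of v should be 2: P = ρv^2

The LHS P has dimensions [L^-1 M T^-2]; v has dimensions [L T^-1].
As written, the RHS ρv^3 (exponent 3 on v) has dimensions [M T^-3], which does not match.
With exponent 2, the RHS ρv^2 has dimensions [L^-1 M T^-2], matching the LHS.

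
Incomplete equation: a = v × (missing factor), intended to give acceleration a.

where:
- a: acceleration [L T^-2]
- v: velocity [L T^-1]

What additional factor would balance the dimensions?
1/t (inverse time), dimensions [T^-1]

a has dimensions [L T^-2] and v has dimensions [L T^-1].
The missing factor must have dimensions [L T^-2] / [L T^-1] = [T^-1], i.e. inverse time (1/t).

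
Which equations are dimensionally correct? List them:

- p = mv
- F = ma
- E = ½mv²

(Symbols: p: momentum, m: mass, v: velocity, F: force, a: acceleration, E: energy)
Dimensionally correct: p = mv, F = ma, E = ½mv²
Dimensionally incorrect: none
Ordered (correct first, then incorrect): p = mv, F = ma, E = ½mv²

- p = mv: LHS [L M T^-1], RHS [L M T^-1] → correct ✓
- F = ma: LHS [L M T^-2], RHS [L M T^-2] → correct ✓
- E = ½mv²: LHS [L^2 M T^-2], RHS [L^2 M T^-2] → correct ✓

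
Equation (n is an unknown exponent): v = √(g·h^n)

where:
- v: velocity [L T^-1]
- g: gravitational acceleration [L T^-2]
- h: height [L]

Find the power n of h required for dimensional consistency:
n = 1

v has dimensions [L T^-1]; h has dimensions [L].
With n = 1: √(g·h^1) has dimensions [L T^-1], matching the LHS ✓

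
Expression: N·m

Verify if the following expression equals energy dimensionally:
Yes

The expression N·m has dimensions [L^2 M T^-2], which is exactly energy [L^2 M T^-2].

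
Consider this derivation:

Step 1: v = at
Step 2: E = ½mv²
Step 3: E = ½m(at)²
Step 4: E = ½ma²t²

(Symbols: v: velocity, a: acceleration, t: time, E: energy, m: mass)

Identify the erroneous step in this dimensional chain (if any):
No step introduces an error — all steps are dimensionally consistent.

Step 1: v = at → LHS [L T^-1], RHS [L T^-1] ✓
Step 2: E = ½mv² → LHS [L^2 M T^-2], RHS [L^2 M T^-2] ✓
Step 3: E = ½m(at)² → LHS [L^2 M T^-2], RHS [L^2 M T^-2] ✓
Step 4: E = ½ma²t² → LHS [L^2 M T^-2], RHS [L^2 M T^-2] ✓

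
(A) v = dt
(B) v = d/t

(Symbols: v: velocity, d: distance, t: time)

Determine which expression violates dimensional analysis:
(A)

(A) v = dt: LHS [L T^-1], RHS [L T] ✗
(B) v = d/t: LHS [L T^-1], RHS [L T^-1] ✓

Expression (A) v = dt is dimensionally incorrect.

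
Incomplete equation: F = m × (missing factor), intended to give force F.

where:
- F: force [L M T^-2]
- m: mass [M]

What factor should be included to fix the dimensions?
a (acceleration), dimensions [L T^-2]

F has dimensions [L M T^-2] and m has dimensions [M].
The missing factor must have dimensions [L M T^-2] / [M] = [L T^-2], i.e. acceleration (a).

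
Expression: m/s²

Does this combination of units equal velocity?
No

The expression m/s² has dimensions [L T^-2], but velocity has dimensions [L T^-1].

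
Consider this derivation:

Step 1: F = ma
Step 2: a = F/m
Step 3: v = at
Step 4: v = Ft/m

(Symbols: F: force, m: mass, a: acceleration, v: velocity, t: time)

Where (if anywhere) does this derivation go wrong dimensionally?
No step introduces an error — all steps are dimensionally consistent.

Step 1: F = ma → LHS [L M T^-2], RHS [L M T^-2] ✓
Step 2: a = F/m → LHS [L T^-2], RHS [L T^-2] ✓
Step 3: v = at → LHS [L T^-1], RHS [L T^-1] ✓
Step 4: v = Ft/m → LHS [L T^-1], RHS [L T^-1] ✓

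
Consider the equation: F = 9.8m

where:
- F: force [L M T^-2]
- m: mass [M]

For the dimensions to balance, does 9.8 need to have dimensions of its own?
Yes

F has dimensions [L M T^-2], while m alone has dimensions [M]. For the equation to balance, the factor 9.8 must carry dimensions [L T^-2] — it is a dimensional constant (a numerical value of a physical quantity with its units suppressed), not a pure number.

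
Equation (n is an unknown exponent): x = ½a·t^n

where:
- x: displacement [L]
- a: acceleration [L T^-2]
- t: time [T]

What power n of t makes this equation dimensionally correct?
n = 2

x has dimensions [L]; t has dimensions [T].
The rest of the RHS has dimensions [L T^-2], so t^n must supply [T^2].
With n = 2: ½a·t^2 has dimensions [L], matching the LHS ✓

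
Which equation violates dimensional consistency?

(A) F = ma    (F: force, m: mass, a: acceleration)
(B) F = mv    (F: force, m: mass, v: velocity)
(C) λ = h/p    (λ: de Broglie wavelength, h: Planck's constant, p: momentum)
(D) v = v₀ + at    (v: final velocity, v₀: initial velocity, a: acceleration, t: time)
(B) F = mv

The equation (B) F = mv is dimensionally incorrect.

LHS (F): [L M T^-2]
RHS (mv): [L M T^-1] ✗

The dimensions do not match. The other three equations balance.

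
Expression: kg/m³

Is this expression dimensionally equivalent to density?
Yes

The expression kg/m³ has dimensions [L^-3 M], which is exactly density [L^-3 M].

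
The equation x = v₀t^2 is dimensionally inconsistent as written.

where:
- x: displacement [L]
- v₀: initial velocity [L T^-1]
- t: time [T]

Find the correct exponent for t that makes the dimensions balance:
The exponent of t should be 1: x = v₀t

The LHS x has dimensions [L]; t has dimensions [T].
As written, the RHS v₀t^2 (exponent 2 on t) has dimensions [L T], which does not match.
With exponent 1, the RHS v₀t has dimensions [L], matching the LHS.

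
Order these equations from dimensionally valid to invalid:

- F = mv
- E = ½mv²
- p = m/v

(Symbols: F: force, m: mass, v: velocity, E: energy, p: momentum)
Dimensionally correct: E = ½mv²
Dimensionally incorrect: F = mv, p = m/v
Ordered (correct first, then incorrect): E = ½mv², F = mv, p = m/v

- F = mv: LHS [L M T^-2], RHS [L M T^-1] → incorrect ✗
- E = ½mv²: LHS [L^2 M T^-2], RHS [L^2 M T^-2] → correct ✓
- p = m/v: LHS [L M T^-1], RHS [L^-1 M T] → incorrect ✗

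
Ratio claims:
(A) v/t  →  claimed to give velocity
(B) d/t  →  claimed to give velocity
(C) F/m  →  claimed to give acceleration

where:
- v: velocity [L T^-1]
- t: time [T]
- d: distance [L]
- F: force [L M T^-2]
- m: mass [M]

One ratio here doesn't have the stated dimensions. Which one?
(A) v/t does not give velocity

(A) v/t: [L T^-2] ≠ velocity [L T^-1] ✗
(B) d/t: [L T^-1] = velocity [L T^-1] ✓
(C) F/m: [L T^-2] = acceleration [L T^-2] ✓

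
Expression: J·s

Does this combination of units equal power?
No

The expression J·s has dimensions [L^2 M T^-1], but power has dimensions [L^2 M T^-3].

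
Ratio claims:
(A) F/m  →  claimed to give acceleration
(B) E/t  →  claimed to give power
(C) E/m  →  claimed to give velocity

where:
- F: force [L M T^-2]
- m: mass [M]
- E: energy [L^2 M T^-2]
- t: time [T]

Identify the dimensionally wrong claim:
(C) E/m does not give velocity

(A) F/m: [L T^-2] = acceleration [L T^-2] ✓
(B) E/t: [L^2 M T^-3] = power [L^2 M T^-3] ✓
(C) E/m: [L^2 T^-2] ≠ velocity [L T^-1] ✗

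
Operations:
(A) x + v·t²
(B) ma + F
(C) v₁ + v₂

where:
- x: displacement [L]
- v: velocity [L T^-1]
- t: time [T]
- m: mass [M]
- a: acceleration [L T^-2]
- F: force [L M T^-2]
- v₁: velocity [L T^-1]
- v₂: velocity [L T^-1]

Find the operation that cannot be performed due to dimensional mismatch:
(A) x + v·t²

(A) x + v·t²: x [L] and v·t² [L T] — different dimensions cannot be added/subtracted ✗
(B) ma + F: ma [L M T^-2] and F [L M T^-2] — same dimensions ✓
(C) v₁ + v₂: v₁ [L T^-1] and v₂ [L T^-1] — same dimensions ✓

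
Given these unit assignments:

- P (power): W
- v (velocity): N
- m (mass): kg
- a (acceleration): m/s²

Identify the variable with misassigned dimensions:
v

The variable v (velocity) should have units m/s, not N.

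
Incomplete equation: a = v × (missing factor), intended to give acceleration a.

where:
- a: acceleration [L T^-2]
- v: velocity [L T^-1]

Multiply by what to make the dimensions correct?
1/t (inverse time), dimensions [T^-1]

a has dimensions [L T^-2] and v has dimensions [L T^-1].
The missing factor must have dimensions [L T^-2] / [L T^-1] = [T^-1], i.e. inverse time (1/t).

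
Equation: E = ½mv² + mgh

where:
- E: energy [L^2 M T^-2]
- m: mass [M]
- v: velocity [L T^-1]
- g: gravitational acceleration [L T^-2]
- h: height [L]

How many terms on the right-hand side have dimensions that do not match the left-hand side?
0

LHS E: [L^2 M T^-2]
- ½mv²: [L^2 M T^-2] ✓
- mgh: [L^2 M T^-2] ✓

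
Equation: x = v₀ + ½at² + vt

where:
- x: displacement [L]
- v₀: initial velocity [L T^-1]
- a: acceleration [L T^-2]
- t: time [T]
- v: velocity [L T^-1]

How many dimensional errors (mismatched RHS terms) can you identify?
1

LHS x: [L]
- v₀: [L T^-1] ✗
- ½at²: [L] ✓
- vt: [L] ✓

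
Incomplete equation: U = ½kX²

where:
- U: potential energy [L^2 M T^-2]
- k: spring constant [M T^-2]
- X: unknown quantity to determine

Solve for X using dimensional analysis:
X = x (displacement), dimensions [L]

U has dimensions [L^2 M T^-2]; the rest of the RHS (½k) has dimensions [M T^-2].
So X² must have dimensions [L^2], i.e. X has dimensions [L] — X = x (displacement).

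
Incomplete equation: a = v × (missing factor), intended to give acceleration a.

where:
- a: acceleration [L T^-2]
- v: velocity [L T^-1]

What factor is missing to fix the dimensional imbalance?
1/t (inverse time), dimensions [T^-1]

a has dimensions [L T^-2] and v has dimensions [L T^-1].
The missing factor must have dimensions [L T^-2] / [L T^-1] = [T^-1], i.e. inverse time (1/t).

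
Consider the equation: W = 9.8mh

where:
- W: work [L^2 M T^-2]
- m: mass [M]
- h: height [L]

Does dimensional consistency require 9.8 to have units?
Yes

W has dimensions [L^2 M T^-2], while mh alone has dimensions [L M]. For the equation to balance, the factor 9.8 must carry dimensions [L T^-2] — it is a dimensional constant (a numerical value of a physical quantity with its units suppressed), not a pure number.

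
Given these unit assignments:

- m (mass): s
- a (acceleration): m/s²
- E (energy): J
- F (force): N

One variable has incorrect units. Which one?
m

The variable m (mass) should have units kg, not s.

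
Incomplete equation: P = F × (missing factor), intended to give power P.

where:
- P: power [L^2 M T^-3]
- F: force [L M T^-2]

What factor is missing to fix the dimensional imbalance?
v (velocity), dimensions [L T^-1]

P has dimensions [L^2 M T^-3] and F has dimensions [L M T^-2].
The missing factor must have dimensions [L^2 M T^-3] / [L M T^-2] = [L T^-1], i.e. velocity (v).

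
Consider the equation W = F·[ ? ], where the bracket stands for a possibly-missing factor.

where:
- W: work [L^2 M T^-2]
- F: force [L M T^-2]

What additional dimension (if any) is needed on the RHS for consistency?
[L] — length (e.g. a distance d)

W has dimensions [L^2 M T^-2]; F has dimensions [L M T^-2].
The bracketed factor must supply [L^2 M T^-2] / [L M T^-2] = [L].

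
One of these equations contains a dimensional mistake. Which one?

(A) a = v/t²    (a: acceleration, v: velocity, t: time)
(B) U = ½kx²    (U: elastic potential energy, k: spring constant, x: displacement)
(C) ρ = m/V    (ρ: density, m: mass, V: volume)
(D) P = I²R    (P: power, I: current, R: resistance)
(A) a = v/t²

The equation (A) a = v/t² is dimensionally incorrect.

LHS (a): [L T^-2]
RHS (v/t²): [L T^-3] ✗

The dimensions do not match. The other three equations balance.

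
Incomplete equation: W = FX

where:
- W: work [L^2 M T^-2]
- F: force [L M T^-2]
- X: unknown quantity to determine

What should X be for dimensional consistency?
X = d (distance), dimensions [L]

W has dimensions [L^2 M T^-2]; the rest of the RHS (F) has dimensions [L M T^-2].
So X must have dimensions [L] — X = d (distance).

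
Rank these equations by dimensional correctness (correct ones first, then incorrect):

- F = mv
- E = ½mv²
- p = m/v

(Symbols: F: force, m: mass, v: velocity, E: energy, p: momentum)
Dimensionally correct: E = ½mv²
Dimensionally incorrect: F = mv, p = m/v
Ordered (correct first, then incorrect): E = ½mv², F = mv, p = m/v

- F = mv: LHS [L M T^-2], RHS [L M T^-1] → incorrect ✗
- E = ½mv²: LHS [L^2 M T^-2], RHS [L^2 M T^-2] → correct ✓
- p = m/v: LHS [L M T^-1], RHS [L^-1 M T] → incorrect ✗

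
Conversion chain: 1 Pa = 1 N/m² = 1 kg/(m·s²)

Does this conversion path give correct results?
The chain is correct (no errors).

Correct: Pascal is Newton per square meter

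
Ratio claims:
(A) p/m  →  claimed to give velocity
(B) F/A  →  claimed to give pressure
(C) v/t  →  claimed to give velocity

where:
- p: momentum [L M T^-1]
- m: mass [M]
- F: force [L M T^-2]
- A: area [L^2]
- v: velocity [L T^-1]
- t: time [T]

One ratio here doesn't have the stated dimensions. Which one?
(C) v/t does not give velocity

(A) p/m: [L T^-1] = velocity [L T^-1] ✓
(B) F/A: [L^-1 M T^-2] = pressure [L^-1 M T^-2] ✓
(C) v/t: [L T^-2] ≠ velocity [L T^-1] ✗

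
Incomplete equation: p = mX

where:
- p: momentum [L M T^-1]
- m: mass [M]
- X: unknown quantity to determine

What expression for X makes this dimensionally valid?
X = v (velocity), dimensions [L T^-1]

p has dimensions [L M T^-1]; the rest of the RHS (m) has dimensions [M].
So X must have dimensions [L T^-1] — X = v (velocity).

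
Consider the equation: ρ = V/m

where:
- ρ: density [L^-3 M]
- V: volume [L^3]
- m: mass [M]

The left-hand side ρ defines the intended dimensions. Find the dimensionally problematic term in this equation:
The right-hand side term V/m

ρ has dimensions [L^-3 M], but V/m has dimensions [L^3 M^-1], so the term V/m is dimensionally wrong for ρ.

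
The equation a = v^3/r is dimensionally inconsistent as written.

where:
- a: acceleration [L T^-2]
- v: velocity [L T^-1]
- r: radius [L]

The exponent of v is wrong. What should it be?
The exponent of v should be 2: a = v^2/r

The LHS a has dimensions [L T^-2]; v has dimensions [L T^-1].
As written, the RHS v^3/r (exponent 3 on v) has dimensions [L^2 T^-3], which does not match.
With exponent 2, the RHS v^2/r has dimensions [L T^-2], matching the LHS.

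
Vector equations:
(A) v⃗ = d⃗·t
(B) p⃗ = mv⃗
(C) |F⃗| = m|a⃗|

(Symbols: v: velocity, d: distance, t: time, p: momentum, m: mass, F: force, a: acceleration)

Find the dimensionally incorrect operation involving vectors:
(A) v⃗ = d⃗·t

(A) v⃗ = d⃗·t: LHS [L T^-1], RHS [L T] ✗ — velocity is displacement per time; should be d⃗/t
(B) p⃗ = mv⃗: LHS [L M T^-1], RHS [L M T^-1] ✓ — mass (scalar) times velocity (vector)
(C) |F⃗| = m|a⃗|: LHS [L M T^-2], RHS [L M T^-2] ✓ — magnitudes of vectors are scalars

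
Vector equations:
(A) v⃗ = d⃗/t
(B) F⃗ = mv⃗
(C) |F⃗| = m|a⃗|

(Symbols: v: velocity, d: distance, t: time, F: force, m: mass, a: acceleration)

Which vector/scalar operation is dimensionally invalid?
(B) F⃗ = mv⃗

(A) v⃗ = d⃗/t: LHS [L T^-1], RHS [L T^-1] ✓ — displacement (vector) divided by time (scalar)
(B) F⃗ = mv⃗: LHS [L M T^-2], RHS [L M T^-1] ✗ — mass times velocity is momentum, not force; should be ma⃗
(C) |F⃗| = m|a⃗|: LHS [L M T^-2], RHS [L M T^-2] ✓ — magnitudes of vectors are scalars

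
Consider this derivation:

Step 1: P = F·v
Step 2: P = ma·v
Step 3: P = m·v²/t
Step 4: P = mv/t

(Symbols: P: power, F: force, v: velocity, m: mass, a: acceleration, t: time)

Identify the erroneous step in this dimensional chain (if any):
Step 4

Step 1: P = F·v → LHS [L^2 M T^-3], RHS [L^2 M T^-3] ✓
Step 2: P = ma·v → LHS [L^2 M T^-3], RHS [L^2 M T^-3] ✓
Step 3: P = m·v²/t → LHS [L^2 M T^-3], RHS [L^2 M T^-3] ✓
Step 4: P = mv/t → LHS [L^2 M T^-3], RHS [L M T^-2] ✗

The first dimensional inconsistency appears in step 4: P = mv/t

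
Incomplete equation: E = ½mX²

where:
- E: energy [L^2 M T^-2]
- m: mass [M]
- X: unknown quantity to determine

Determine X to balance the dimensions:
X = v (velocity), dimensions [L T^-1]

E has dimensions [L^2 M T^-2]; the rest of the RHS (½m) has dimensions [M].
So X² must have dimensions [L^2 T^-2], i.e. X has dimensions [L T^-1] — X = v (velocity).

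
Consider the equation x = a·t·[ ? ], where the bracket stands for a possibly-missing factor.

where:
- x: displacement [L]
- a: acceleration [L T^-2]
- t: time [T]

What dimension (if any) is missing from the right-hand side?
[T] — time (e.g. t)

x has dimensions [L]; a·t has dimensions [L T^-1].
The bracketed factor must supply [L] / [L T^-1] = [T].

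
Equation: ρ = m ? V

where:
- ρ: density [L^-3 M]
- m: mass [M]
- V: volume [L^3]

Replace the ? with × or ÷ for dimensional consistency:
division (÷): ρ = m ÷ V

ρ [L^-3 M]; m [M]; V [L^3].
m × V → [L^3 M] ✗
m ÷ V → [L^-3 M] ✓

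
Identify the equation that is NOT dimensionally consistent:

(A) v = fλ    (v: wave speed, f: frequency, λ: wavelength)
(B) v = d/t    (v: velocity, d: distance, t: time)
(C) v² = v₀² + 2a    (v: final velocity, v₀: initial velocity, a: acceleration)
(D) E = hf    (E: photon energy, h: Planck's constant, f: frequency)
(C) v² = v₀² + 2a

The equation (C) v² = v₀² + 2a is dimensionally incorrect.

LHS (v²): [L^2 T^-2]
RHS terms:
  - v₀²: [L^2 T^-2] ✓
  - 2a: [L T^-2] ✗ (does not match LHS)

The dimensions do not match. The other three equations balance.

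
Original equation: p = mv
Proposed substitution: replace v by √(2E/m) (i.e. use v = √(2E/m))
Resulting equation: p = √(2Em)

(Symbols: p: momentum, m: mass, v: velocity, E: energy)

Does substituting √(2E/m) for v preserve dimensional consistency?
Yes

[v] = [L T^-1] and [√(2E/m)] = [L T^-1]. These match, so the substitution replaces a quantity by one of the same dimensions and the result p = √(2Em) has LHS [L M T^-1] vs RHS [L M T^-1] — still consistent.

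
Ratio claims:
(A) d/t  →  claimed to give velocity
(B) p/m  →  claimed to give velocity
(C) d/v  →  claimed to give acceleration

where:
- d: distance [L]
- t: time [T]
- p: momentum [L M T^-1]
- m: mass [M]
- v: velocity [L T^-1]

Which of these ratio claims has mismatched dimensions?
(C) d/v does not give acceleration

(A) d/t: [L T^-1] = velocity [L T^-1] ✓
(B) p/m: [L T^-1] = velocity [L T^-1] ✓
(C) d/v: [T] ≠ acceleration [L T^-2] ✗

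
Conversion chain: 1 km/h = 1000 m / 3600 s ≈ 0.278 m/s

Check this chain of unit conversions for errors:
The chain is correct (no errors).

Correct: 1 km = 1000 m, 1 h = 3600 s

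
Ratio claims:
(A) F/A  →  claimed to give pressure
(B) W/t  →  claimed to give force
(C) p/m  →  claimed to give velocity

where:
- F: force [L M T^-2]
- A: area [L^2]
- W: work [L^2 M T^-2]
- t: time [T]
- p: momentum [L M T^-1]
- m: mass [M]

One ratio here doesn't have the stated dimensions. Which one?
(B) W/t does not give force

(A) F/A: [L^-1 M T^-2] = pressure [L^-1 M T^-2] ✓
(B) W/t: [L^2 M T^-3] ≠ force [L M T^-2] ✗
(C) p/m: [L T^-1] = velocity [L T^-1] ✓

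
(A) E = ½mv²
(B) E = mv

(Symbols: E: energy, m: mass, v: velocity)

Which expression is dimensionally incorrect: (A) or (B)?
(B)

(A) E = ½mv²: LHS [L^2 M T^-2], RHS [L^2 M T^-2] ✓
(B) E = mv: LHS [L^2 M T^-2], RHS [L M T^-1] ✗

Expression (B) E = mv is dimensionally incorrect.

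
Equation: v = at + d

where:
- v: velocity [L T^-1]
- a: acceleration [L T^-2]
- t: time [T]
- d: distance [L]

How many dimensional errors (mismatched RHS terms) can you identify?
1

LHS v: [L T^-1]
- at: [L T^-1] ✓
- d: [L] ✗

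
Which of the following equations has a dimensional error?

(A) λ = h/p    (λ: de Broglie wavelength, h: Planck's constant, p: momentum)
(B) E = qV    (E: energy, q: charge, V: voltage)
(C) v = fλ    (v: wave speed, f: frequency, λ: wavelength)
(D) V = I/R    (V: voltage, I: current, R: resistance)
(D) V = I/R

The equation (D) V = I/R is dimensionally incorrect.

LHS (V): [I^-1 L^2 M T^-3]
RHS (I/R): [I^3 L^-2 M^-1 T^3] ✗

The dimensions do not match. The other three equations balance.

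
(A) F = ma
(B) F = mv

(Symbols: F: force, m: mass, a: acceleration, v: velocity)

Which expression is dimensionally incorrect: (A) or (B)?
(B)

(A) F = ma: LHS [L M T^-2], RHS [L M T^-2] ✓
(B) F = mv: LHS [L M T^-2], RHS [L M T^-1] ✗

Expression (B) F = mv is dimensionally incorrect.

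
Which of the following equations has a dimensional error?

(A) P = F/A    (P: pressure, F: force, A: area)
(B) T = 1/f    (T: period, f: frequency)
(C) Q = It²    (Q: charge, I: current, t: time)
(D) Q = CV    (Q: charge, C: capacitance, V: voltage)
(C) Q = It²

The equation (C) Q = It² is dimensionally incorrect.

LHS (Q): [I T]
RHS (It²): [I T^2] ✗

The dimensions do not match. The other three equations balance.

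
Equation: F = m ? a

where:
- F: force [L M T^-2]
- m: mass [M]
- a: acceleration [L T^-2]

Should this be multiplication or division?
multiplication (×): F = m × a

F [L M T^-2]; m [M]; a [L T^-2].
m × a → [L M T^-2] ✓
m ÷ a → [L^-1 M T^2] ✗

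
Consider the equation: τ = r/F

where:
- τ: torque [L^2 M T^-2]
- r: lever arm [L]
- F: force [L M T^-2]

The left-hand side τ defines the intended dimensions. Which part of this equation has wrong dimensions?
The right-hand side term r/F

τ has dimensions [L^2 M T^-2], but r/F has dimensions [M^-1 T^2], so the term r/F is dimensionally wrong for τ.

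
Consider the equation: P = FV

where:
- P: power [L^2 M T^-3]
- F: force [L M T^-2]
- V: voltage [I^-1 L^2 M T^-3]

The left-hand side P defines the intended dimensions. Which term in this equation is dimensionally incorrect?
The right-hand side term FV

P has dimensions [L^2 M T^-3], but FV has dimensions [I^-1 L^3 M^2 T^-5], so the term FV is dimensionally wrong for P.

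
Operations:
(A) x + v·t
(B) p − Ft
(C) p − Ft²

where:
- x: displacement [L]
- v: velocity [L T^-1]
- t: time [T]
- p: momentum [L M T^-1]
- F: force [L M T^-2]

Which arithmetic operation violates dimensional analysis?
(C) p − Ft²

(A) x + v·t: x [L] and v·t [L] — same dimensions ✓
(B) p − Ft: p [L M T^-1] and Ft [L M T^-1] — same dimensions ✓
(C) p − Ft²: p [L M T^-1] and Ft² [L M] — different dimensions cannot be added/subtracted ✗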